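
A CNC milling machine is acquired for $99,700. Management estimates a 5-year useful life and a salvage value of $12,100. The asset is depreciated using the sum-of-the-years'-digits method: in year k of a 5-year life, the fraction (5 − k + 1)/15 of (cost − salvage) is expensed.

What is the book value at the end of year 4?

Depreciable base = $99,700 − $12,100 = $87,600.
Sum of the years' digits = 5+4+3+2+1 = 15.
Year 1: $87,600 × 5/15 = $29,200. Book value $70,500.
Year 2: $87,600 × 4/15 = $23,360. Book value $47,140.
Year 3: $87,600 × 3/15 = $17,520. Book value $29,620.
Year 4: $87,600 × 2/15 = $11,680. Book value $17,940.

$17,940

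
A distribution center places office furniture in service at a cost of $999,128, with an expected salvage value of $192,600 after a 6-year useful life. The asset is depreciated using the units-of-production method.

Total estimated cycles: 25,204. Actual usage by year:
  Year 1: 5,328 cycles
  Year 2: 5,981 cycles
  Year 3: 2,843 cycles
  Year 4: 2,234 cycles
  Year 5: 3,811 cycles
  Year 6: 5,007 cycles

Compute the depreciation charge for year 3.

Depreciable base = $999,128 − $192,600 = $806,528.
Rate = $806,528 / 25,204 cycles = $32 per cycle.
Year 1: 5,328 × $32 = $170,496. Book value $828,632.
Year 2: 5,981 × $32 = $191,392. Book value $637,240.
Year 3: 2,843 × $32 = $90,976. Book value $546,264.

$90,976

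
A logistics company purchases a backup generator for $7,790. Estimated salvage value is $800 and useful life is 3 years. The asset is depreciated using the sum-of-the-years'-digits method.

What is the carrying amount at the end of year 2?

$1,965

Depreciable base = $7,790 − $800 = $6,990.
Sum of the years' digits = 3+2+1 = 6.
Year 1: $6,990 × 3/6 = $3,495. Book value $4,295.
Year 2: $6,990 × 2/6 = $2,330. Book value $1,965.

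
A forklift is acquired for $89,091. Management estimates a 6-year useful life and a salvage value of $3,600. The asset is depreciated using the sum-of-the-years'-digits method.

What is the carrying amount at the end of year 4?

$15,813

Depreciable base = $89,091 − $3,600 = $85,491.
Sum of the years' digits = 6+5+4+3+2+1 = 21.
Year 1: $85,491 × 6/21 = $24,426. Book value $64,665.
Year 2: $85,491 × 5/21 = $20,355. Book value $44,310.
Year 3: $85,491 × 4/21 = $16,284. Book value $28,026.
Year 4: $85,491 × 3/21 = $12,213. Book value $15,813.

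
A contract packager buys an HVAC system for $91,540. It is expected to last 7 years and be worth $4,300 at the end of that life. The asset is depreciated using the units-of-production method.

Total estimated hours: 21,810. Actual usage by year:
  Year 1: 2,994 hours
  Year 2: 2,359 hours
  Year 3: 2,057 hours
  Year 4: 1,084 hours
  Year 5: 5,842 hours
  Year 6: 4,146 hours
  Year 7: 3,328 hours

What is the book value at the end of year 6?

$17,612

Depreciable base = $91,540 − $4,300 = $87,240.
Rate = $87,240 / 21,810 hours = $4 per hour.
Year 1: 2,994 × $4 = $11,976. Book value $79,564.
Year 2: 2,359 × $4 = $9,436. Book value $70,128.
Year 3: 2,057 × $4 = $8,228. Book value $61,900.
Year 4: 1,084 × $4 = $4,336. Book value $57,564.
Year 5: 5,842 × $4 = $23,368. Book value $34,196.
Year 6: 4,146 × $4 = $16,584. Book value $17,612.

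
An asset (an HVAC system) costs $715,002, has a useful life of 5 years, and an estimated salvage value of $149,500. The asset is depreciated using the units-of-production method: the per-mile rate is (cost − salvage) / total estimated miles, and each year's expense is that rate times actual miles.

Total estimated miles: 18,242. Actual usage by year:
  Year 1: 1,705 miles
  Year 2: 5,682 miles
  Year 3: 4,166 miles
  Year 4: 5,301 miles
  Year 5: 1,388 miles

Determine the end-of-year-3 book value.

$356,859

Depreciable base = $715,002 − $149,500 = $565,502.
Rate = $565,502 / 18,242 miles = $31 per mile.
Year 1: 1,705 × $31 = $52,855. Book value $662,147.
Year 2: 5,682 × $31 = $176,142. Book value $486,005.
Year 3: 4,166 × $31 = $129,146. Book value $356,859.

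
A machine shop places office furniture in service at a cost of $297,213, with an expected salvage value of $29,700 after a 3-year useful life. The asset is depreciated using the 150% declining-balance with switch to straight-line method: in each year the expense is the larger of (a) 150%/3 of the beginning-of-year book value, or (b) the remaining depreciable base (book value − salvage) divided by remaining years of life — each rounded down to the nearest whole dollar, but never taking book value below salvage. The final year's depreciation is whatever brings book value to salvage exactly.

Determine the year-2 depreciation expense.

Depreciable base = $297,213 − $29,700 = $267,513.
Year 1: DB = ⌊$297,213 × 150%/3⌋ = $148,606; SL = ⌊$267,513/3⌋ = $89,171 → take DB $148,606. Book value $148,607.
Year 2: DB = ⌊$148,607 × 150%/3⌋ = $74,303; SL = ⌊$118,907/2⌋ = $59,453 → take DB $74,303. Book value $74,304.

$74,303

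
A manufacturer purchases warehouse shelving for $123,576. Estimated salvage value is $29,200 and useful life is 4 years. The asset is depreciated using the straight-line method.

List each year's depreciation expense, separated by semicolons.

Depreciable base = $123,576 − $29,200 = $94,376.
Annual expense = $94,376 / 4 = $23,594.
End of year 1: book value $99,982.
End of year 2: book value $76,388.
End of year 3: book value $52,794.
End of year 4: book value $29,200.

$23,594; $23,594; $23,594; $23,594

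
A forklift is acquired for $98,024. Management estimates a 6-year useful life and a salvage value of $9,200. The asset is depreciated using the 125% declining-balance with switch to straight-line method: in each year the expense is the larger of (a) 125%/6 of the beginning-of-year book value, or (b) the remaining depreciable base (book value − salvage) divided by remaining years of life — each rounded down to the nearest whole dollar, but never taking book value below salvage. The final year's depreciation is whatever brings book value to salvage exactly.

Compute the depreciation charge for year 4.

$13,059

Depreciable base = $98,024 − $9,200 = $88,824.
Year 1: DB = ⌊$98,024 × 125%/6⌋ = $20,421; SL = ⌊$88,824/6⌋ = $14,804 → take DB $20,421. Book value $77,603.
Year 2: DB = ⌊$77,603 × 125%/6⌋ = $16,167; SL = ⌊$68,403/5⌋ = $13,680 → take DB $16,167. Book value $61,436.
Year 3: DB = ⌊$61,436 × 125%/6⌋ = $12,799; SL = ⌊$52,236/4⌋ = $13,059 → take SL $13,059. Book value $48,377.
Year 4: DB = ⌊$48,377 × 125%/6⌋ = $10,078; SL = ⌊$39,177/3⌋ = $13,059 → take SL $13,059. Book value $35,318.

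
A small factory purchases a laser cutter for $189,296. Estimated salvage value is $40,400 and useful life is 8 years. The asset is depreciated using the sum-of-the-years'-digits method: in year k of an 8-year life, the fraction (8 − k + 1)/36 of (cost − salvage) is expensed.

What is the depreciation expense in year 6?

Depreciable base = $189,296 − $40,400 = $148,896.
Sum of the years' digits = 8+7+6+5+4+3+2+1 = 36.
Year 1: $148,896 × 8/36 = $33,088. Book value $156,208.
Year 2: $148,896 × 7/36 = $28,952. Book value $127,256.
Year 3: $148,896 × 6/36 = $24,816. Book value $102,440.
Year 4: $148,896 × 5/36 = $20,680. Book value $81,760.
Year 5: $148,896 × 4/36 = $16,544. Book value $65,216.
Year 6: $148,896 × 3/36 = $12,408. Book value $52,808.

$12,408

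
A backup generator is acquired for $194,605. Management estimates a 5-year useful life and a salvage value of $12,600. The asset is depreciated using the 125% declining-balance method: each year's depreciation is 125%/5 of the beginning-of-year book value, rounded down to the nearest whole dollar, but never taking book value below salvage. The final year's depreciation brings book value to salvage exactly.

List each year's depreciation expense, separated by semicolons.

Depreciable base = $194,605 − $12,600 = $182,005.
Year 1: ⌊$194,605 × 125%/5⌋ = $48,651. Book value $145,954.
Year 2: ⌊$145,954 × 125%/5⌋ = $36,488. Book value $109,466.
Year 3: ⌊$109,466 × 125%/5⌋ = $27,366. Book value $82,100.
Year 4: ⌊$82,100 × 125%/5⌋ = $20,525. Book value $61,575.
Year 5 (final): $61,575 − $12,600 = $48,975. Book value $12,600.

$48,651; $36,488; $27,366; $20,525; $48,975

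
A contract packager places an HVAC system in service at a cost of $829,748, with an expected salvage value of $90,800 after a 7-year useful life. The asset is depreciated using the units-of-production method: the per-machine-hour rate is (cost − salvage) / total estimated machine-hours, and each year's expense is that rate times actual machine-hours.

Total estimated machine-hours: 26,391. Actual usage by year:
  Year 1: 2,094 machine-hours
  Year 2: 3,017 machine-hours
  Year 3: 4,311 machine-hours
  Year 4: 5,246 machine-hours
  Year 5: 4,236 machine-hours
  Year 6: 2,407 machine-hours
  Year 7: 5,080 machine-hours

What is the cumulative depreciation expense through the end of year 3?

$263,816

Depreciable base = $829,748 − $90,800 = $738,948.
Rate = $738,948 / 26,391 machine-hours = $28 per machine-hour.
Year 1: 2,094 × $28 = $58,632. Book value $771,116.
Year 2: 3,017 × $28 = $84,476. Book value $686,640.
Year 3: 4,311 × $28 = $120,708. Book value $565,932.
Accumulated through year 3 = $829,748 − $565,932 = $263,816.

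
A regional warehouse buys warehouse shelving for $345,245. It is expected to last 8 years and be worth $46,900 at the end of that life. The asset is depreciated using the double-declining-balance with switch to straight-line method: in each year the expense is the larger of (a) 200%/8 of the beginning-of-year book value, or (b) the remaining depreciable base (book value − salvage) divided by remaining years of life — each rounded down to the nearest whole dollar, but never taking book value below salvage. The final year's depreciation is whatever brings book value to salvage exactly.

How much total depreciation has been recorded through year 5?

$263,315

Depreciable base = $345,245 − $46,900 = $298,345.
Year 1: DB = ⌊$345,245 × 200%/8⌋ = $86,311; SL = ⌊$298,345/8⌋ = $37,293 → take DB $86,311. Book value $258,934.
Year 2: DB = ⌊$258,934 × 200%/8⌋ = $64,733; SL = ⌊$212,034/7⌋ = $30,290 → take DB $64,733. Book value $194,201.
Year 3: DB = ⌊$194,201 × 200%/8⌋ = $48,550; SL = ⌊$147,301/6⌋ = $24,550 → take DB $48,550. Book value $145,651.
Year 4: DB = ⌊$145,651 × 200%/8⌋ = $36,412; SL = ⌊$98,751/5⌋ = $19,750 → take DB $36,412. Book value $109,239.
Year 5: DB = ⌊$109,239 × 200%/8⌋ = $27,309; SL = ⌊$62,339/4⌋ = $15,584 → take DB $27,309. Book value $81,930.
Accumulated through year 5 = $345,245 − $81,930 = $263,315.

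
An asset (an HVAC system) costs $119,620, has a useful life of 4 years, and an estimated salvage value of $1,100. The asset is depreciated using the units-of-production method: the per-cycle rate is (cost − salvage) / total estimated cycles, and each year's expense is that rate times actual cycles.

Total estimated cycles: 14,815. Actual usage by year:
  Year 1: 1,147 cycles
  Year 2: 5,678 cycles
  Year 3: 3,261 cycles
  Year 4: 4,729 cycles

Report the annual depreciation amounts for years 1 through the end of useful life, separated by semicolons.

Depreciable base = $119,620 − $1,100 = $118,520.
Rate = $118,520 / 14,815 cycles = $8 per cycle.
Year 1: 1,147 × $8 = $9,176. Book value $110,444.
Year 2: 5,678 × $8 = $45,424. Book value $65,020.
Year 3: 3,261 × $8 = $26,088. Book value $38,932.
Year 4: 4,729 × $8 = $37,832. Book value $1,100.

$9,176; $45,424; $26,088; $37,832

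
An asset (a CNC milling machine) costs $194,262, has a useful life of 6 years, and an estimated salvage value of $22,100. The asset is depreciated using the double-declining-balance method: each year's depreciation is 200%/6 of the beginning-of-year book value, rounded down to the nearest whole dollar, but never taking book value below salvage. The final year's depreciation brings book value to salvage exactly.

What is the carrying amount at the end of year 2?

$86,339

Depreciable base = $194,262 − $22,100 = $172,162.
Year 1: ⌊$194,262 × 200%/6⌋ = $64,754. Book value $129,508.
Year 2: ⌊$129,508 × 200%/6⌋ = $43,169. Book value $86,339.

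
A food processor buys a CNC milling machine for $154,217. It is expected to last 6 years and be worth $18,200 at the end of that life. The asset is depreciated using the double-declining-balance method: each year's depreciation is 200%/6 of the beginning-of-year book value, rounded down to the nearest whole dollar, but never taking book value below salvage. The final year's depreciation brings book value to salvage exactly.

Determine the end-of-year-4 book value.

$30,464

Depreciable base = $154,217 − $18,200 = $136,017.
Year 1: ⌊$154,217 × 200%/6⌋ = $51,405. Book value $102,812.
Year 2: ⌊$102,812 × 200%/6⌋ = $34,270. Book value $68,542.
Year 3: ⌊$68,542 × 200%/6⌋ = $22,847. Book value $45,695.
Year 4: ⌊$45,695 × 200%/6⌋ = $15,231. Book value $30,464.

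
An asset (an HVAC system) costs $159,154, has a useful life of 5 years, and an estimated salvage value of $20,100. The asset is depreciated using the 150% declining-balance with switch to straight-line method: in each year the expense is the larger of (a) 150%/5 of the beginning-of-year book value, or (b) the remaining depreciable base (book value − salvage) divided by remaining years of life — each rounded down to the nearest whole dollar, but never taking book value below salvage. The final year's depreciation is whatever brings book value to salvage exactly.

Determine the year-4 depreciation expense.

Depreciable base = $159,154 − $20,100 = $139,054.
Year 1: DB = ⌊$159,154 × 150%/5⌋ = $47,746; SL = ⌊$139,054/5⌋ = $27,810 → take DB $47,746. Book value $111,408.
Year 2: DB = ⌊$111,408 × 150%/5⌋ = $33,422; SL = ⌊$91,308/4⌋ = $22,827 → take DB $33,422. Book value $77,986.
Year 3: DB = ⌊$77,986 × 150%/5⌋ = $23,395; SL = ⌊$57,886/3⌋ = $19,295 → take DB $23,395. Book value $54,591.
Year 4: DB = ⌊$54,591 × 150%/5⌋ = $16,377; SL = ⌊$34,491/2⌋ = $17,245 → take SL $17,245. Book value $37,346.

$17,245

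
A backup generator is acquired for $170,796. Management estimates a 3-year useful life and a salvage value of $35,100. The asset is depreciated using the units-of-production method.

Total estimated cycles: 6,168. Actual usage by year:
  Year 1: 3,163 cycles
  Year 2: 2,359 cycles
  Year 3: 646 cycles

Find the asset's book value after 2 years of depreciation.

$49,312

Depreciable base = $170,796 − $35,100 = $135,696.
Rate = $135,696 / 6,168 cycles = $22 per cycle.
Year 1: 3,163 × $22 = $69,586. Book value $101,210.
Year 2: 2,359 × $22 = $51,898. Book value $49,312.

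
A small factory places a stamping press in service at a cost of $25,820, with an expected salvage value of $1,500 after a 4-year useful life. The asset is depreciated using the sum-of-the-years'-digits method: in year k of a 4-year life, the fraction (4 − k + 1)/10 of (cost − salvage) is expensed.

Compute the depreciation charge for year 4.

Depreciable base = $25,820 − $1,500 = $24,320.
Sum of the years' digits = 4+3+2+1 = 10.
Year 1: $24,320 × 4/10 = $9,728. Book value $16,092.
Year 2: $24,320 × 3/10 = $7,296. Book value $8,796.
Year 3: $24,320 × 2/10 = $4,864. Book value $3,932.
Year 4: $24,320 × 1/10 = $2,432. Book value $1,500.

$2,432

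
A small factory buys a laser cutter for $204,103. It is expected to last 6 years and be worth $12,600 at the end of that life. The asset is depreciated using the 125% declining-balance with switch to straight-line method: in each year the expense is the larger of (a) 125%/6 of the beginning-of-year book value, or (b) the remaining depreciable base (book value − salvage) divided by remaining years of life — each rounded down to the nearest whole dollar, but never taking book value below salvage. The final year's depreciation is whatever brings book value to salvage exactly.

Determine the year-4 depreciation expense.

$28,830

Depreciable base = $204,103 − $12,600 = $191,503.
Year 1: DB = ⌊$204,103 × 125%/6⌋ = $42,521; SL = ⌊$191,503/6⌋ = $31,917 → take DB $42,521. Book value $161,582.
Year 2: DB = ⌊$161,582 × 125%/6⌋ = $33,662; SL = ⌊$148,982/5⌋ = $29,796 → take DB $33,662. Book value $127,920.
Year 3: DB = ⌊$127,920 × 125%/6⌋ = $26,650; SL = ⌊$115,320/4⌋ = $28,830 → take SL $28,830. Book value $99,090.
Year 4: DB = ⌊$99,090 × 125%/6⌋ = $20,643; SL = ⌊$86,490/3⌋ = $28,830 → take SL $28,830. Book value $70,260.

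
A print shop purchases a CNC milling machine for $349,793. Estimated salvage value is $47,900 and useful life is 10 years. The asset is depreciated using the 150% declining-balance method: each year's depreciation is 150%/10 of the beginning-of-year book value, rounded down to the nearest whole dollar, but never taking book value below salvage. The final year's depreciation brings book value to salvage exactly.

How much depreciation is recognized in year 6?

Depreciable base = $349,793 − $47,900 = $301,893.
Year 1: ⌊$349,793 × 150%/10⌋ = $52,468. Book value $297,325.
Year 2: ⌊$297,325 × 150%/10⌋ = $44,598. Book value $252,727.
Year 3: ⌊$252,727 × 150%/10⌋ = $37,909. Book value $214,818.
Year 4: ⌊$214,818 × 150%/10⌋ = $32,222. Book value $182,596.
Year 5: ⌊$182,596 × 150%/10⌋ = $27,389. Book value $155,207.
Year 6: ⌊$155,207 × 150%/10⌋ = $23,281. Book value $131,926.

$23,281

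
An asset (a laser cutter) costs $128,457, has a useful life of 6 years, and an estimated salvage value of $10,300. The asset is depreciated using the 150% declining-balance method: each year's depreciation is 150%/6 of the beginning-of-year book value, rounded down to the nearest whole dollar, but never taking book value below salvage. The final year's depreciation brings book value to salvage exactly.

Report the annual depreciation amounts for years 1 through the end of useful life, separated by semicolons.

Depreciable base = $128,457 − $10,300 = $118,157.
Year 1: ⌊$128,457 × 150%/6⌋ = $32,114. Book value $96,343.
Year 2: ⌊$96,343 × 150%/6⌋ = $24,085. Book value $72,258.
Year 3: ⌊$72,258 × 150%/6⌋ = $18,064. Book value $54,194.
Year 4: ⌊$54,194 × 150%/6⌋ = $13,548. Book value $40,646.
Year 5: ⌊$40,646 × 150%/6⌋ = $10,161. Book value $30,485.
Year 6 (final): $30,485 − $10,300 = $20,185. Book value $10,300.

$32,114; $24,085; $18,064; $13,548; $10,161; $20,185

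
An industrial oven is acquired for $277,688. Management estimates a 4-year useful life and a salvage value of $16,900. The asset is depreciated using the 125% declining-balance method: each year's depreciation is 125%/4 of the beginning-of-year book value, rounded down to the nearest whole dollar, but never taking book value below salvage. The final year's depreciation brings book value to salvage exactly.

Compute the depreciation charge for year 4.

$73,336

Depreciable base = $277,688 − $16,900 = $260,788.
Year 1: ⌊$277,688 × 125%/4⌋ = $86,777. Book value $190,911.
Year 2: ⌊$190,911 × 125%/4⌋ = $59,659. Book value $131,252.
Year 3: ⌊$131,252 × 125%/4⌋ = $41,016. Book value $90,236.
Year 4 (final): $90,236 − $16,900 = $73,336. Book value $16,900.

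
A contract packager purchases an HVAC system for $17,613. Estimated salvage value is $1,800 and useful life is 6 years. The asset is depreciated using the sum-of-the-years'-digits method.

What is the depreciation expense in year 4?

Depreciable base = $17,613 − $1,800 = $15,813.
Sum of the years' digits = 6+5+4+3+2+1 = 21.
Year 1: $15,813 × 6/21 = $4,518. Book value $13,095.
Year 2: $15,813 × 5/21 = $3,765. Book value $9,330.
Year 3: $15,813 × 4/21 = $3,012. Book value $6,318.
Year 4: $15,813 × 3/21 = $2,259. Book value $4,059.

$2,259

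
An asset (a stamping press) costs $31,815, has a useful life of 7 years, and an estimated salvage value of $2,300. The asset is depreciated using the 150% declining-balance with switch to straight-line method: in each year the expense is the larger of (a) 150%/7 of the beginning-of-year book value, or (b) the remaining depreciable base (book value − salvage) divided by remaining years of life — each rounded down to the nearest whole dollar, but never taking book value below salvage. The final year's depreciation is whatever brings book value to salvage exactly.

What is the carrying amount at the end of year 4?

Depreciable base = $31,815 − $2,300 = $29,515.
Year 1: DB = ⌊$31,815 × 150%/7⌋ = $6,817; SL = ⌊$29,515/7⌋ = $4,216 → take DB $6,817. Book value $24,998.
Year 2: DB = ⌊$24,998 × 150%/7⌋ = $5,356; SL = ⌊$22,698/6⌋ = $3,783 → take DB $5,356. Book value $19,642.
Year 3: DB = ⌊$19,642 × 150%/7⌋ = $4,209; SL = ⌊$17,342/5⌋ = $3,468 → take DB $4,209. Book value $15,433.
Year 4: DB = ⌊$15,433 × 150%/7⌋ = $3,307; SL = ⌊$13,133/4⌋ = $3,283 → take DB $3,307. Book value $12,126.

$12,126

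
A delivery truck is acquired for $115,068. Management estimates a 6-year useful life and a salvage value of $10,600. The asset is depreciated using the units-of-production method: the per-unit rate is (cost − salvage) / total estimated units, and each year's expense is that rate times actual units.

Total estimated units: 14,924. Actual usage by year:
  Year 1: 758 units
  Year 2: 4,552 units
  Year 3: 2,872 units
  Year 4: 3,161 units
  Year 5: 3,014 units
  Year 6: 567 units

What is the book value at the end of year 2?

Depreciable base = $115,068 − $10,600 = $104,468.
Rate = $104,468 / 14,924 units = $7 per unit.
Year 1: 758 × $7 = $5,306. Book value $109,762.
Year 2: 4,552 × $7 = $31,864. Book value $77,898.

$77,898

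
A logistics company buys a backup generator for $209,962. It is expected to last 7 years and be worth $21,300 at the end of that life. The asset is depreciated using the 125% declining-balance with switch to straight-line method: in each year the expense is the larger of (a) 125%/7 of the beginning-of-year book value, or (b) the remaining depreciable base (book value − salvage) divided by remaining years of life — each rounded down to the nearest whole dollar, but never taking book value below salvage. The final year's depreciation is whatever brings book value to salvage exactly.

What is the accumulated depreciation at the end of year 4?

Depreciable base = $209,962 − $21,300 = $188,662.
Year 1: DB = ⌊$209,962 × 125%/7⌋ = $37,493; SL = ⌊$188,662/7⌋ = $26,951 → take DB $37,493. Book value $172,469.
Year 2: DB = ⌊$172,469 × 125%/7⌋ = $30,798; SL = ⌊$151,169/6⌋ = $25,194 → take DB $30,798. Book value $141,671.
Year 3: DB = ⌊$141,671 × 125%/7⌋ = $25,298; SL = ⌊$120,371/5⌋ = $24,074 → take DB $25,298. Book value $116,373.
Year 4: DB = ⌊$116,373 × 125%/7⌋ = $20,780; SL = ⌊$95,073/4⌋ = $23,768 → take SL $23,768. Book value $92,605.
Accumulated through year 4 = $209,962 − $92,605 = $117,357.

$117,357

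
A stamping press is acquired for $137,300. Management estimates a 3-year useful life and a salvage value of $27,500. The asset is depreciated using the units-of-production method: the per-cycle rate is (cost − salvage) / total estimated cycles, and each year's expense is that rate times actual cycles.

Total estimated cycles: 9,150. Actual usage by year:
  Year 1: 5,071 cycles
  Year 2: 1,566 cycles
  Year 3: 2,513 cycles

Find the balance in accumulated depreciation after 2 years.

Depreciable base = $137,300 − $27,500 = $109,800.
Rate = $109,800 / 9,150 cycles = $12 per cycle.
Year 1: 5,071 × $12 = $60,852. Book value $76,448.
Year 2: 1,566 × $12 = $18,792. Book value $57,656.
Accumulated through year 2 = $137,300 − $57,656 = $79,644.

$79,644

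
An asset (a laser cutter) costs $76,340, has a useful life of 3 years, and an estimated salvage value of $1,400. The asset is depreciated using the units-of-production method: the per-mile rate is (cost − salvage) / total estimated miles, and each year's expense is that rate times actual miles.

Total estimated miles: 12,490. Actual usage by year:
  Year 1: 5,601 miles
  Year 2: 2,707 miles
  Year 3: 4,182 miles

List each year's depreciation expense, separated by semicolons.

$33,606; $16,242; $25,092

Depreciable base = $76,340 − $1,400 = $74,940.
Rate = $74,940 / 12,490 miles = $6 per mile.
Year 1: 5,601 × $6 = $33,606. Book value $42,734.
Year 2: 2,707 × $6 = $16,242. Book value $26,492.
Year 3: 4,182 × $6 = $25,092. Book value $1,400.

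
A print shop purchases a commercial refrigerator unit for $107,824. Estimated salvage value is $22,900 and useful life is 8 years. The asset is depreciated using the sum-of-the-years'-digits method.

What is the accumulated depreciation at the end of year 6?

$77,847

Depreciable base = $107,824 − $22,900 = $84,924.
Sum of the years' digits = 8+7+6+5+4+3+2+1 = 36.
Year 1: $84,924 × 8/36 = $18,872. Book value $88,952.
Year 2: $84,924 × 7/36 = $16,513. Book value $72,439.
Year 3: $84,924 × 6/36 = $14,154. Book value $58,285.
Year 4: $84,924 × 5/36 = $11,795. Book value $46,490.
Year 5: $84,924 × 4/36 = $9,436. Book value $37,054.
Year 6: $84,924 × 3/36 = $7,077. Book value $29,977.
Accumulated through year 6 = $107,824 − $29,977 = $77,847.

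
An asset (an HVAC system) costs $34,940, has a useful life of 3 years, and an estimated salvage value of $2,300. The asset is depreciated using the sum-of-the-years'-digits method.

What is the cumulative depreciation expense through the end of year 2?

$27,200

Depreciable base = $34,940 − $2,300 = $32,640.
Sum of the years' digits = 3+2+1 = 6.
Year 1: $32,640 × 3/6 = $16,320. Book value $18,620.
Year 2: $32,640 × 2/6 = $10,880. Book value $7,740.
Accumulated through year 2 = $34,940 − $7,740 = $27,200.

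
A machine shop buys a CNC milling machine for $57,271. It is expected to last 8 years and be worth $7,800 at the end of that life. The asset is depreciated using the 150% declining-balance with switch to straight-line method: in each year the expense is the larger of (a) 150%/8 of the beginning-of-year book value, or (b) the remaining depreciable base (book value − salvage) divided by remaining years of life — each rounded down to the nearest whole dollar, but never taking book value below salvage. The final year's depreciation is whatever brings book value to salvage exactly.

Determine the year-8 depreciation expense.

$4,160

Depreciable base = $57,271 − $7,800 = $49,471.
Year 1: DB = ⌊$57,271 × 150%/8⌋ = $10,738; SL = ⌊$49,471/8⌋ = $6,183 → take DB $10,738. Book value $46,533.
Year 2: DB = ⌊$46,533 × 150%/8⌋ = $8,724; SL = ⌊$38,733/7⌋ = $5,533 → take DB $8,724. Book value $37,809.
Year 3: DB = ⌊$37,809 × 150%/8⌋ = $7,089; SL = ⌊$30,009/6⌋ = $5,001 → take DB $7,089. Book value $30,720.
Year 4: DB = ⌊$30,720 × 150%/8⌋ = $5,760; SL = ⌊$22,920/5⌋ = $4,584 → take DB $5,760. Book value $24,960.
Year 5: DB = ⌊$24,960 × 150%/8⌋ = $4,680; SL = ⌊$17,160/4⌋ = $4,290 → take DB $4,680. Book value $20,280.
Year 6: DB = ⌊$20,280 × 150%/8⌋ = $3,802; SL = ⌊$12,480/3⌋ = $4,160 → take SL $4,160. Book value $16,120.
Year 7: DB = ⌊$16,120 × 150%/8⌋ = $3,022; SL = ⌊$8,320/2⌋ = $4,160 → take SL $4,160. Book value $11,960.
Year 8 (final): $11,960 − $7,800 = $4,160. Book value $7,800.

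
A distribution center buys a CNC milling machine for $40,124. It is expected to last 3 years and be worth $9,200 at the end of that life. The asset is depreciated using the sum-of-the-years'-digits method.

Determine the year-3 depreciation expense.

$5,154

Depreciable base = $40,124 − $9,200 = $30,924.
Sum of the years' digits = 3+2+1 = 6.
Year 1: $30,924 × 3/6 = $15,462. Book value $24,662.
Year 2: $30,924 × 2/6 = $10,308. Book value $14,354.
Year 3: $30,924 × 1/6 = $5,154. Book value $9,200.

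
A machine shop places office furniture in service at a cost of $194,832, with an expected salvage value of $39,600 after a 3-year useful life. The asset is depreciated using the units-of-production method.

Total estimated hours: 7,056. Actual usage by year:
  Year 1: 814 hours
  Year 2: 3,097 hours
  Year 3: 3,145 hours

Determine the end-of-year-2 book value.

$108,790

Depreciable base = $194,832 − $39,600 = $155,232.
Rate = $155,232 / 7,056 hours = $22 per hour.
Year 1: 814 × $22 = $17,908. Book value $176,924.
Year 2: 3,097 × $22 = $68,134. Book value $108,790.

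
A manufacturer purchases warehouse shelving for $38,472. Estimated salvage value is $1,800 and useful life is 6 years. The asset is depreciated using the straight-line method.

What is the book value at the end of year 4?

$14,024

Depreciable base = $38,472 − $1,800 = $36,672.
Annual expense = $36,672 / 6 = $6,112.
End of year 1: book value $32,360.
End of year 2: book value $26,248.
End of year 3: book value $20,136.
End of year 4: book value $14,024.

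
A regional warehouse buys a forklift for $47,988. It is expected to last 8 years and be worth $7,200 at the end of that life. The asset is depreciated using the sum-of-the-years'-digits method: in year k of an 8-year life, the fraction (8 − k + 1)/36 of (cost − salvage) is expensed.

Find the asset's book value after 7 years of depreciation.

$8,333

Depreciable base = $47,988 − $7,200 = $40,788.
Sum of the years' digits = 8+7+6+5+4+3+2+1 = 36.
Year 1: $40,788 × 8/36 = $9,064. Book value $38,924.
Year 2: $40,788 × 7/36 = $7,931. Book value $30,993.
Year 3: $40,788 × 6/36 = $6,798. Book value $24,195.
Year 4: $40,788 × 5/36 = $5,665. Book value $18,530.
Year 5: $40,788 × 4/36 = $4,532. Book value $13,998.
Year 6: $40,788 × 3/36 = $3,399. Book value $10,599.
Year 7: $40,788 × 2/36 = $2,266. Book value $8,333.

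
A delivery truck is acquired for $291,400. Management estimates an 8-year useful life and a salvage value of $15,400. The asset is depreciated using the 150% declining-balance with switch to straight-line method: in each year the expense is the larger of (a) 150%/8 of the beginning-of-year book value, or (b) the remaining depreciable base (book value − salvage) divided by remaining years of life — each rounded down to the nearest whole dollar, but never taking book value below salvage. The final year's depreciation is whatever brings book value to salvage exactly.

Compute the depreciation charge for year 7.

$27,899

Depreciable base = $291,400 − $15,400 = $276,000.
Year 1: DB = ⌊$291,400 × 150%/8⌋ = $54,637; SL = ⌊$276,000/8⌋ = $34,500 → take DB $54,637. Book value $236,763.
Year 2: DB = ⌊$236,763 × 150%/8⌋ = $44,393; SL = ⌊$221,363/7⌋ = $31,623 → take DB $44,393. Book value $192,370.
Year 3: DB = ⌊$192,370 × 150%/8⌋ = $36,069; SL = ⌊$176,970/6⌋ = $29,495 → take DB $36,069. Book value $156,301.
Year 4: DB = ⌊$156,301 × 150%/8⌋ = $29,306; SL = ⌊$140,901/5⌋ = $28,180 → take DB $29,306. Book value $126,995.
Year 5: DB = ⌊$126,995 × 150%/8⌋ = $23,811; SL = ⌊$111,595/4⌋ = $27,898 → take SL $27,898. Book value $99,097.
Year 6: DB = ⌊$99,097 × 150%/8⌋ = $18,580; SL = ⌊$83,697/3⌋ = $27,899 → take SL $27,899. Book value $71,198.
Year 7: DB = ⌊$71,198 × 150%/8⌋ = $13,349; SL = ⌊$55,798/2⌋ = $27,899 → take SL $27,899. Book value $43,299.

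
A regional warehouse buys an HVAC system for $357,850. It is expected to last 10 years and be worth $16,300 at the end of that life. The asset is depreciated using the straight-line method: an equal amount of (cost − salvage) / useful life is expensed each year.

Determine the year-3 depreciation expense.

$34,155

Depreciable base = $357,850 − $16,300 = $341,550.
Annual expense = $341,550 / 10 = $34,155.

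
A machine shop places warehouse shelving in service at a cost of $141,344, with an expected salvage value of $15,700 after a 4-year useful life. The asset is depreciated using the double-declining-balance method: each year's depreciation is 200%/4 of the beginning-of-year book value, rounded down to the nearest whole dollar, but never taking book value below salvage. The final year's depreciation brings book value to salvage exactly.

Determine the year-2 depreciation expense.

$35,336

Depreciable base = $141,344 − $15,700 = $125,644.
Year 1: ⌊$141,344 × 200%/4⌋ = $70,672. Book value $70,672.
Year 2: ⌊$70,672 × 200%/4⌋ = $35,336. Book value $35,336.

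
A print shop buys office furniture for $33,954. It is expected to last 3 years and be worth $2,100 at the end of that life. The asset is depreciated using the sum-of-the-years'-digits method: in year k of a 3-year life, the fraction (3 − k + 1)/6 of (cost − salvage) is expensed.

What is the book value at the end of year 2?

$7,409

Depreciable base = $33,954 − $2,100 = $31,854.
Sum of the years' digits = 3+2+1 = 6.
Year 1: $31,854 × 3/6 = $15,927. Book value $18,027.
Year 2: $31,854 × 2/6 = $10,618. Book value $7,409.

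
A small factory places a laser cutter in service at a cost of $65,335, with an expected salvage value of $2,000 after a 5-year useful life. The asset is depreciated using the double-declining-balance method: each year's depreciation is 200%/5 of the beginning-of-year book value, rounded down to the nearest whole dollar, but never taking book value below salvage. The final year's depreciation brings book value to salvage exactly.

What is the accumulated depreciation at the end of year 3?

$51,222

Depreciable base = $65,335 − $2,000 = $63,335.
Year 1: ⌊$65,335 × 200%/5⌋ = $26,134. Book value $39,201.
Year 2: ⌊$39,201 × 200%/5⌋ = $15,680. Book value $23,521.
Year 3: ⌊$23,521 × 200%/5⌋ = $9,408. Book value $14,113.
Accumulated through year 3 = $65,335 − $14,113 = $51,222.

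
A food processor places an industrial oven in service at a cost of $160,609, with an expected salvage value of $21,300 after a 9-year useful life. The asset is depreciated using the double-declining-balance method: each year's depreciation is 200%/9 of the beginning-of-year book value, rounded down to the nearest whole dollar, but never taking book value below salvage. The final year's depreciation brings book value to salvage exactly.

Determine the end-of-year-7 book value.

$27,656

Depreciable base = $160,609 − $21,300 = $139,309.
Year 1: ⌊$160,609 × 200%/9⌋ = $35,690. Book value $124,919.
Year 2: ⌊$124,919 × 200%/9⌋ = $27,759. Book value $97,160.
Year 3: ⌊$97,160 × 200%/9⌋ = $21,591. Book value $75,569.
Year 4: ⌊$75,569 × 200%/9⌋ = $16,793. Book value $58,776.
Year 5: ⌊$58,776 × 200%/9⌋ = $13,061. Book value $45,715.
Year 6: ⌊$45,715 × 200%/9⌋ = $10,158. Book value $35,557.
Year 7: ⌊$35,557 × 200%/9⌋ = $7,901. Book value $27,656.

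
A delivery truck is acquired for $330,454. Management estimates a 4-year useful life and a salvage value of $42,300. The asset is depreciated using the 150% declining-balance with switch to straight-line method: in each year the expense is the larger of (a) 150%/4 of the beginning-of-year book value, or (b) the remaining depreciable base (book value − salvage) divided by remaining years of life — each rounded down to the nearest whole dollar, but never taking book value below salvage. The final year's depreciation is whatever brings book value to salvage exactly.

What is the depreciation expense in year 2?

$77,450

Depreciable base = $330,454 − $42,300 = $288,154.
Year 1: DB = ⌊$330,454 × 150%/4⌋ = $123,920; SL = ⌊$288,154/4⌋ = $72,038 → take DB $123,920. Book value $206,534.
Year 2: DB = ⌊$206,534 × 150%/4⌋ = $77,450; SL = ⌊$164,234/3⌋ = $54,744 → take DB $77,450. Book value $129,084.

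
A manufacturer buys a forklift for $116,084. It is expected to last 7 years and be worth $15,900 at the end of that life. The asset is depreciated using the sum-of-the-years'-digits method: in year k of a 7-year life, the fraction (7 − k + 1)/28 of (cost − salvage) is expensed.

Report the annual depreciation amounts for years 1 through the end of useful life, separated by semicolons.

Depreciable base = $116,084 − $15,900 = $100,184.
Sum of the years' digits = 7+6+5+4+3+2+1 = 28.
Year 1: $100,184 × 7/28 = $25,046. Book value $91,038.
Year 2: $100,184 × 6/28 = $21,468. Book value $69,570.
Year 3: $100,184 × 5/28 = $17,890. Book value $51,680.
Year 4: $100,184 × 4/28 = $14,312. Book value $37,368.
Year 5: $100,184 × 3/28 = $10,734. Book value $26,634.
Year 6: $100,184 × 2/28 = $7,156. Book value $19,478.
Year 7: $100,184 × 1/28 = $3,578. Book value $15,900.

$25,046; $21,468; $17,890; $14,312; $10,734; $7,156; $3,578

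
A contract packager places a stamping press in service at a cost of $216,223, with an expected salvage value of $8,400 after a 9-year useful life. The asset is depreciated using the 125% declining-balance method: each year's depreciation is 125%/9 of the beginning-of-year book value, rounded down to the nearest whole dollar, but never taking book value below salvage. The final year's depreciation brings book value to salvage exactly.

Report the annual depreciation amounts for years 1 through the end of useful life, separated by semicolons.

Depreciable base = $216,223 − $8,400 = $207,823.
Year 1: ⌊$216,223 × 125%/9⌋ = $30,030. Book value $186,193.
Year 2: ⌊$186,193 × 125%/9⌋ = $25,860. Book value $160,333.
Year 3: ⌊$160,333 × 125%/9⌋ = $22,268. Book value $138,065.
Year 4: ⌊$138,065 × 125%/9⌋ = $19,175. Book value $118,890.
Year 5: ⌊$118,890 × 125%/9⌋ = $16,512. Book value $102,378.
Year 6: ⌊$102,378 × 125%/9⌋ = $14,219. Book value $88,159.
Year 7: ⌊$88,159 × 125%/9⌋ = $12,244. Book value $75,915.
Year 8: ⌊$75,915 × 125%/9⌋ = $10,543. Book value $65,372.
Year 9 (final): $65,372 − $8,400 = $56,972. Book value $8,400.

$30,030; $25,860; $22,268; $19,175; $16,512; $14,219; $12,244; $10,543; $56,972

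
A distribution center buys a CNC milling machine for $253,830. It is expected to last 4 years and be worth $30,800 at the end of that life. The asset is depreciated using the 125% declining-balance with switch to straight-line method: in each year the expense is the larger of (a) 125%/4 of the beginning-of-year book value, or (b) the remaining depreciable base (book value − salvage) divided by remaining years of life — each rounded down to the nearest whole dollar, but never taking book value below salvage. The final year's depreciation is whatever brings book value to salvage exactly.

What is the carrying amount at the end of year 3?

$75,388

Depreciable base = $253,830 − $30,800 = $223,030.
Year 1: DB = ⌊$253,830 × 125%/4⌋ = $79,321; SL = ⌊$223,030/4⌋ = $55,757 → take DB $79,321. Book value $174,509.
Year 2: DB = ⌊$174,509 × 125%/4⌋ = $54,534; SL = ⌊$143,709/3⌋ = $47,903 → take DB $54,534. Book value $119,975.
Year 3: DB = ⌊$119,975 × 125%/4⌋ = $37,492; SL = ⌊$89,175/2⌋ = $44,587 → take SL $44,587. Book value $75,388.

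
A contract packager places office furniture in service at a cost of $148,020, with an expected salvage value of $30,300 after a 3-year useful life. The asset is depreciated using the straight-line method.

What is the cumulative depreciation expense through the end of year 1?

$39,240

Depreciable base = $148,020 − $30,300 = $117,720.
Annual expense = $117,720 / 3 = $39,240.
End of year 1: book value $108,780.
Accumulated through year 1 = $148,020 − $108,780 = $39,240.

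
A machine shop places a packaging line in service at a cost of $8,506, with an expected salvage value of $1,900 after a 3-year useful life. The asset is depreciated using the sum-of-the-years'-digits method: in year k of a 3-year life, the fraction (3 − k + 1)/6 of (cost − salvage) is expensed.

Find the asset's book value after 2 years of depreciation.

Depreciable base = $8,506 − $1,900 = $6,606.
Sum of the years' digits = 3+2+1 = 6.
Year 1: $6,606 × 3/6 = $3,303. Book value $5,203.
Year 2: $6,606 × 2/6 = $2,202. Book value $3,001.

$3,001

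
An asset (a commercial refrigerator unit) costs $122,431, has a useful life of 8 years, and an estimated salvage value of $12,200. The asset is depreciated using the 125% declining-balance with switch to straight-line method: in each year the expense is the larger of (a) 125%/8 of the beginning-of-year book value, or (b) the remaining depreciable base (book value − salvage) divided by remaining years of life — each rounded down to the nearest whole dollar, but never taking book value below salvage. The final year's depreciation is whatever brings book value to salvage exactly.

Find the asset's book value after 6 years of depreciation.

$36,738

Depreciable base = $122,431 − $12,200 = $110,231.
Year 1: DB = ⌊$122,431 × 125%/8⌋ = $19,129; SL = ⌊$110,231/8⌋ = $13,778 → take DB $19,129. Book value $103,302.
Year 2: DB = ⌊$103,302 × 125%/8⌋ = $16,140; SL = ⌊$91,102/7⌋ = $13,014 → take DB $16,140. Book value $87,162.
Year 3: DB = ⌊$87,162 × 125%/8⌋ = $13,619; SL = ⌊$74,962/6⌋ = $12,493 → take DB $13,619. Book value $73,543.
Year 4: DB = ⌊$73,543 × 125%/8⌋ = $11,491; SL = ⌊$61,343/5⌋ = $12,268 → take SL $12,268. Book value $61,275.
Year 5: DB = ⌊$61,275 × 125%/8⌋ = $9,574; SL = ⌊$49,075/4⌋ = $12,268 → take SL $12,268. Book value $49,007.
Year 6: DB = ⌊$49,007 × 125%/8⌋ = $7,657; SL = ⌊$36,807/3⌋ = $12,269 → take SL $12,269. Book value $36,738.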